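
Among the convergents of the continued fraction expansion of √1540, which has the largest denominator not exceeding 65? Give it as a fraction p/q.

√1540 = [39; 4, 8, 2, 8, 4, 78, …] (period length 6).
Convergents:
  p_0/q_0 = 39/1
  p_1/q_1 = 157/4
  p_2/q_2 = 1295/33
  p_3/q_3 = 2747/70
q_2 = 33 ≤ 65 < 70 = q_3, so the answer is 1295/33.

1295/33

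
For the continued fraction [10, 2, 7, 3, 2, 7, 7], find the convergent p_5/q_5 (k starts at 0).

Using pₖ = aₖpₖ₋₁ + pₖ₋₂, qₖ = aₖqₖ₋₁ + qₖ₋₂ (with p₋₁=1, p₋₂=0, q₋₁=0, q₋₂=1):
  k=0: a=10, p=10, q=1
  k=1: a=2, p=21, q=2
  k=2: a=7, p=157, q=15
  k=3: a=3, p=492, q=47
  k=4: a=2, p=1141, q=109
  k=5: a=7, p=8479, q=810

8479/810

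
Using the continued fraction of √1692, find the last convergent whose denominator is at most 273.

4607/112

√1692 = [41; 7, 2, 7, 82, …] (period length 4).
Convergents:
  p_0/q_0 = 41/1
  p_1/q_1 = 288/7
  p_2/q_2 = 617/15
  p_3/q_3 = 4607/112
  p_4/q_4 = 378391/9199
q_3 = 112 ≤ 273 < 9199 = q_4, so the answer is 4607/112.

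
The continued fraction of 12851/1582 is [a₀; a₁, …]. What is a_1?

8

12851 = 8·1582 + 195   →  a_0 = 8
1582 = 8·195 + 22   →  a_1 = 8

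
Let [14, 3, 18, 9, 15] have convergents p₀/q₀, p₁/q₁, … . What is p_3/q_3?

Using pₖ = aₖpₖ₋₁ + pₖ₋₂, qₖ = aₖqₖ₋₁ + qₖ₋₂ (with p₋₁=1, p₋₂=0, q₋₁=0, q₋₂=1):
  k=0: a=14, p=14, q=1
  k=1: a=3, p=43, q=3
  k=2: a=18, p=788, q=55
  k=3: a=9, p=7135, q=498

7135/498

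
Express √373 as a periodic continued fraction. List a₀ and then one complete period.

[19; 3, 5, 5, 3, 38]

a₀ = ⌊√373⌋ = 19.
With m₀=0, d₀=1 and mₖ₊₁ = dₖaₖ − mₖ, dₖ₊₁ = (n − mₖ₊₁²)/dₖ, aₖ₊₁ = ⌊(a₀+mₖ₊₁)/dₖ₊₁⌋:
  k=1: m=19, d=12, a=3
  k=2: m=17, d=7, a=5
  k=3: m=18, d=7, a=5
  k=4: m=17, d=12, a=3
  k=5: m=19, d=1, a=38
d=1 and a=2a₀=38 at k=5, so the next step gives (m, d) = (19, 12) again — its k=1 value — and the period has length 5.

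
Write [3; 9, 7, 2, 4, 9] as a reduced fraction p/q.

17553/5645

Fold from the inside: start with 9/1.
  4 + 1/9 = 37/9
  2 + 9/37 = 83/37
  7 + 37/83 = 618/83
  9 + 83/618 = 5645/618
  3 + 618/5645 = 17553/5645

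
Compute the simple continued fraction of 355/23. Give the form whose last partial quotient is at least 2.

355 = 15×23 + 10
23 = 2×10 + 3
10 = 3×3 + 1
3 = 3×1 + 0  (stop)
So 355/23 = [15; 2, 3, 3].

[15; 2, 3, 3]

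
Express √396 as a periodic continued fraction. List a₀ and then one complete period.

[19; 1, 8, 1, 38]

a₀ = ⌊√396⌋ = 19.
With m₀=0, d₀=1 and mₖ₊₁ = dₖaₖ − mₖ, dₖ₊₁ = (n − mₖ₊₁²)/dₖ, aₖ₊₁ = ⌊(a₀+mₖ₊₁)/dₖ₊₁⌋:
  k=1: m=19, d=35, a=1
  k=2: m=16, d=4, a=8
  k=3: m=16, d=35, a=1
  k=4: m=19, d=1, a=38
d=1 and a=2a₀=38 at k=4, so the next step gives (m, d) = (19, 35) again — its k=1 value — and the period has length 4.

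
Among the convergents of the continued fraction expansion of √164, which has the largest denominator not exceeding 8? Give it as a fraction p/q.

64/5

√164 = [12; 1, 4, 6, 4, 1, 24, …] (period length 6).
Convergents:
  p_0/q_0 = 12/1
  p_1/q_1 = 13/1
  p_2/q_2 = 64/5
  p_3/q_3 = 397/31
q_2 = 5 ≤ 8 < 31 = q_3, so the answer is 64/5.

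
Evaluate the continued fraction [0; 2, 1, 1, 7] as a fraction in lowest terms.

15/38

Fold from the inside: start with 7/1.
  1 + 1/7 = 8/7
  1 + 7/8 = 15/8
  2 + 8/15 = 38/15
  0 + 15/38 = 15/38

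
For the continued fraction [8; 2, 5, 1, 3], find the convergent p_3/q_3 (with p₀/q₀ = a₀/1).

110/13

Using pₖ = aₖpₖ₋₁ + pₖ₋₂, qₖ = aₖqₖ₋₁ + qₖ₋₂ (with p₋₁=1, p₋₂=0, q₋₁=0, q₋₂=1):
  k=0: a=8, p=8, q=1
  k=1: a=2, p=17, q=2
  k=2: a=5, p=93, q=11
  k=3: a=1, p=110, q=13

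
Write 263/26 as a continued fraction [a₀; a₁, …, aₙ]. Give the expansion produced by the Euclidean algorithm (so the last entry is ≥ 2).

263 = 10·26 + 3
26 = 8·3 + 2
3 = 1·2 + 1
2 = 2·1 + 0  (stop)
So 263/26 = [10; 8, 1, 2].

[10; 8, 1, 2]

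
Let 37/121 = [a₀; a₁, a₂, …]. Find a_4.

37 = 0·121 + 37   →  a_0 = 0
121 = 3·37 + 10   →  a_1 = 3
37 = 3·10 + 7   →  a_2 = 3
10 = 1·7 + 3   →  a_3 = 1
7 = 2·3 + 1   →  a_4 = 2

2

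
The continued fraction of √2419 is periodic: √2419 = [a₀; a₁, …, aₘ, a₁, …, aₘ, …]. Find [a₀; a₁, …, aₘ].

a₀ = ⌊√2419⌋ = 49.
With m₀=0, d₀=1 and mₖ₊₁ = dₖaₖ − mₖ, dₖ₊₁ = (n − mₖ₊₁²)/dₖ, aₖ₊₁ = ⌊(a₀+mₖ₊₁)/dₖ₊₁⌋:
  k=1: m=49, d=18, a=5
  k=2: m=41, d=41, a=2
  k=3: m=41, d=18, a=5
  k=4: m=49, d=1, a=98
d=1 and a=2a₀=98 at k=4, so the next step gives (m, d) = (49, 18) again — its k=1 value — and the period has length 4.

[49; 5, 2, 5, 98]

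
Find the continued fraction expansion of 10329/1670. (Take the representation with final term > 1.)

[6; 5, 2, 2, 8, 2, 3]

10329 = 6·1670 + 309
1670 = 5·309 + 125
309 = 2·125 + 59
125 = 2·59 + 7
59 = 8·7 + 3
7 = 2·3 + 1
3 = 3·1 + 0  (stop)
So 10329/1670 = [6; 5, 2, 2, 8, 2, 3].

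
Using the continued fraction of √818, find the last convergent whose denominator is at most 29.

143/5

√818 = [28; 1, 1, 1, 1, 56, …] (period length 5).
Convergents:
  p_0/q_0 = 28/1
  p_1/q_1 = 29/1
  p_2/q_2 = 57/2
  p_3/q_3 = 86/3
  p_4/q_4 = 143/5
  p_5/q_5 = 8094/283
q_4 = 5 ≤ 29 < 283 = q_5, so the answer is 143/5.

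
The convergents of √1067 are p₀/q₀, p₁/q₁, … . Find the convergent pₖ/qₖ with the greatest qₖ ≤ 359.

6435/197

√1067 = [32; 1, 1, 1, 64, …] (period length 4).
Convergents:
  p_0/q_0 = 32/1
  p_1/q_1 = 33/1
  p_2/q_2 = 65/2
  p_3/q_3 = 98/3
  p_4/q_4 = 6337/194
  p_5/q_5 = 6435/197
  p_6/q_6 = 12772/391
q_5 = 197 ≤ 359 < 391 = q_6, so the answer is 6435/197.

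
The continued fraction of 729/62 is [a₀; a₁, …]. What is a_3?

729 = 11·62 + 47   →  a_0 = 11
62 = 1·47 + 15   →  a_1 = 1
47 = 3·15 + 2   →  a_2 = 3
15 = 7·2 + 1   →  a_3 = 7

7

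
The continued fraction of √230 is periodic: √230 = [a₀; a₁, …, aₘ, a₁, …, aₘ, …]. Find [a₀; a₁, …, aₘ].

[15; 6, 30]

a₀ = ⌊√230⌋ = 15.
With m₀=0, d₀=1 and mₖ₊₁ = dₖaₖ − mₖ, dₖ₊₁ = (n − mₖ₊₁²)/dₖ, aₖ₊₁ = ⌊(a₀+mₖ₊₁)/dₖ₊₁⌋:
  k=1: m=15, d=5, a=6
  k=2: m=15, d=1, a=30
d=1 and a=2a₀=30 at k=2, so the next step gives (m, d) = (15, 5) again — its k=1 value — and the period has length 2.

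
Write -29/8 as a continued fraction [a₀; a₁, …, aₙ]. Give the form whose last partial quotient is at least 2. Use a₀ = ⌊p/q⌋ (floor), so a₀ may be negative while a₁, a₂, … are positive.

[-4; 2, 1, 2]

-29 = -4×8 + 3
8 = 2×3 + 2
3 = 1×2 + 1
2 = 2×1 + 0  (stop)
So -29/8 = [-4; 2, 1, 2].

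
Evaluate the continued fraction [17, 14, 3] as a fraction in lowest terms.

734/43

Using pₖ = aₖpₖ₋₁ + pₖ₋₂ and qₖ = aₖqₖ₋₁ + qₖ₋₂:
  k=0: a=17, p=17, q=1
  k=1: a=14, p=239, q=14
  k=2: a=3, p=734, q=43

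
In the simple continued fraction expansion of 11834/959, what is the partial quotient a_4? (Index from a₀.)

11834 = 12·959 + 326   →  a_0 = 12
959 = 2·326 + 307   →  a_1 = 2
326 = 1·307 + 19   →  a_2 = 1
307 = 16·19 + 3   →  a_3 = 16
19 = 6·3 + 1   →  a_4 = 6

6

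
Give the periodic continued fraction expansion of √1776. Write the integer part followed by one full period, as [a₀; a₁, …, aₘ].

a₀ = ⌊√1776⌋ = 42.
With m₀=0, d₀=1 and mₖ₊₁ = dₖaₖ − mₖ, dₖ₊₁ = (n − mₖ₊₁²)/dₖ, aₖ₊₁ = ⌊(a₀+mₖ₊₁)/dₖ₊₁⌋:
  k=1: m=42, d=12, a=7
  k=2: m=42, d=1, a=84
d=1 and a=2a₀=84 at k=2, so the next step gives (m, d) = (42, 12) again — its k=1 value — and the period has length 2.

[42; 7, 84]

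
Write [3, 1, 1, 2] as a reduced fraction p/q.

Fold from the inside: start with 2/1.
  1 + 1/2 = 3/2
  1 + 2/3 = 5/3
  3 + 3/5 = 18/5

18/5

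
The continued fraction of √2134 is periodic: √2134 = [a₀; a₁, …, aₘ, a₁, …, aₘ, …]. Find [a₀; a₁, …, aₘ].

[46; 5, 8, 5, 92]

a₀ = ⌊√2134⌋ = 46.
With m₀=0, d₀=1 and mₖ₊₁ = dₖaₖ − mₖ, dₖ₊₁ = (n − mₖ₊₁²)/dₖ, aₖ₊₁ = ⌊(a₀+mₖ₊₁)/dₖ₊₁⌋:
  k=1: m=46, d=18, a=5
  k=2: m=44, d=11, a=8
  k=3: m=44, d=18, a=5
  k=4: m=46, d=1, a=92
d=1 and a=2a₀=92 at k=4, so the next step gives (m, d) = (46, 18) again — its k=1 value — and the period has length 4.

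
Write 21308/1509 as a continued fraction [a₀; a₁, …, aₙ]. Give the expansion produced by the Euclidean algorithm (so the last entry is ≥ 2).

[14; 8, 3, 2, 3, 3, 2]

21308 = 14×1509 + 182
1509 = 8×182 + 53
182 = 3×53 + 23
53 = 2×23 + 7
23 = 3×7 + 2
7 = 3×2 + 1
2 = 2×1 + 0  (stop)
So 21308/1509 = [14; 8, 3, 2, 3, 3, 2].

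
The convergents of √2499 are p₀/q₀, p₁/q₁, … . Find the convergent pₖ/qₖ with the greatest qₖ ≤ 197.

√2499 = [49; 1, 98, …] (period length 2).
Convergents:
  p_0/q_0 = 49/1
  p_1/q_1 = 50/1
  p_2/q_2 = 4949/99
  p_3/q_3 = 4999/100
  p_4/q_4 = 494851/9899
q_3 = 100 ≤ 197 < 9899 = q_4, so the answer is 4999/100.

4999/100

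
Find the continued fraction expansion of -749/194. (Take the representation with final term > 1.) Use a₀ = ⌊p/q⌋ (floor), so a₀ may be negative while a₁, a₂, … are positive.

[-4; 7, 5, 2, 2]

-749 = -4×194 + 27
194 = 7×27 + 5
27 = 5×5 + 2
5 = 2×2 + 1
2 = 2×1 + 0  (stop)
So -749/194 = [-4; 7, 5, 2, 2].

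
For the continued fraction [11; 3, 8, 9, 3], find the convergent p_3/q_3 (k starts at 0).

Using pₖ = aₖpₖ₋₁ + pₖ₋₂, qₖ = aₖqₖ₋₁ + qₖ₋₂ (with p₋₁=1, p₋₂=0, q₋₁=0, q₋₂=1):
  k=0: a=11, p=11, q=1
  k=1: a=3, p=34, q=3
  k=2: a=8, p=283, q=25
  k=3: a=9, p=2581, q=228

2581/228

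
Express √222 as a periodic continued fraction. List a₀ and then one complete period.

[14; 1, 8, 1, 28]

a₀ = ⌊√222⌋ = 14.
With m₀=0, d₀=1 and mₖ₊₁ = dₖaₖ − mₖ, dₖ₊₁ = (n − mₖ₊₁²)/dₖ, aₖ₊₁ = ⌊(a₀+mₖ₊₁)/dₖ₊₁⌋:
  k=1: m=14, d=26, a=1
  k=2: m=12, d=3, a=8
  k=3: m=12, d=26, a=1
  k=4: m=14, d=1, a=28
d=1 and a=2a₀=28 at k=4, so the next step gives (m, d) = (14, 26) again — its k=1 value — and the period has length 4.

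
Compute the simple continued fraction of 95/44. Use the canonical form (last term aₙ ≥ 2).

95 = 2×44 + 7
44 = 6×7 + 2
7 = 3×2 + 1
2 = 2×1 + 0  (stop)
So 95/44 = [2; 6, 3, 2].

[2; 6, 3, 2]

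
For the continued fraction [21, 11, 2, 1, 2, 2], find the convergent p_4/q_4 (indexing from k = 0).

1919/91

Using pₖ = aₖpₖ₋₁ + pₖ₋₂, qₖ = aₖqₖ₋₁ + qₖ₋₂ (with p₋₁=1, p₋₂=0, q₋₁=0, q₋₂=1):
  k=0: a=21, p=21, q=1
  k=1: a=11, p=232, q=11
  k=2: a=2, p=485, q=23
  k=3: a=1, p=717, q=34
  k=4: a=2, p=1919, q=91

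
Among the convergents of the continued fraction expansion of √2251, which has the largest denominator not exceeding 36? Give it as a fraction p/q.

427/9

√2251 = [47; 2, 4, 47, 4, 2, 94, …] (period length 6).
Convergents:
  p_0/q_0 = 47/1
  p_1/q_1 = 95/2
  p_2/q_2 = 427/9
  p_3/q_3 = 20164/425
q_2 = 9 ≤ 36 < 425 = q_3, so the answer is 427/9.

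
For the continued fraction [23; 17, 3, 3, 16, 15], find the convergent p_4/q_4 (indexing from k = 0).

Using pₖ = aₖpₖ₋₁ + pₖ₋₂, qₖ = aₖqₖ₋₁ + qₖ₋₂ (with p₋₁=1, p₋₂=0, q₋₁=0, q₋₂=1):
  k=0: a=23, p=23, q=1
  k=1: a=17, p=392, q=17
  k=2: a=3, p=1199, q=52
  k=3: a=3, p=3989, q=173
  k=4: a=16, p=65023, q=2820

65023/2820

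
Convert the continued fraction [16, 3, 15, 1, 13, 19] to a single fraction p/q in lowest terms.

Using pₖ = aₖpₖ₋₁ + pₖ₋₂ and qₖ = aₖqₖ₋₁ + qₖ₋₂:
  k=0: a=16, p=16, q=1
  k=1: a=3, p=49, q=3
  k=2: a=15, p=751, q=46
  k=3: a=1, p=800, q=49
  k=4: a=13, p=11151, q=683
  k=5: a=19, p=212669, q=13026

212669/13026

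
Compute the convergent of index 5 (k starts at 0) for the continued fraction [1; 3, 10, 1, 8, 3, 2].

1248/943

Using pₖ = aₖpₖ₋₁ + pₖ₋₂, qₖ = aₖqₖ₋₁ + qₖ₋₂ (with p₋₁=1, p₋₂=0, q₋₁=0, q₋₂=1):
  k=0: a=1, p=1, q=1
  k=1: a=3, p=4, q=3
  k=2: a=10, p=41, q=31
  k=3: a=1, p=45, q=34
  k=4: a=8, p=401, q=303
  k=5: a=3, p=1248, q=943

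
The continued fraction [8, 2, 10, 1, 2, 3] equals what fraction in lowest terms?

Fold from the inside: start with 3/1.
  2 + 1/3 = 7/3
  1 + 3/7 = 10/7
  10 + 7/10 = 107/10
  2 + 10/107 = 224/107
  8 + 107/224 = 1899/224

1899/224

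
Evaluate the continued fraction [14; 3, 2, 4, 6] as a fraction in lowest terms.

Using pₖ = aₖpₖ₋₁ + pₖ₋₂ and qₖ = aₖqₖ₋₁ + qₖ₋₂:
  k=0: a=14, p=14, q=1
  k=1: a=3, p=43, q=3
  k=2: a=2, p=100, q=7
  k=3: a=4, p=443, q=31
  k=4: a=6, p=2758, q=193

2758/193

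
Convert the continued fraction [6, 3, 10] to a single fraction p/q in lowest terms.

196/31

Using pₖ = aₖpₖ₋₁ + pₖ₋₂ and qₖ = aₖqₖ₋₁ + qₖ₋₂:
  k=0: a=6, p=6, q=1
  k=1: a=3, p=19, q=3
  k=2: a=10, p=196, q=31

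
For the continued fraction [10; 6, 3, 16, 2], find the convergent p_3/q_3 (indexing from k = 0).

Using pₖ = aₖpₖ₋₁ + pₖ₋₂, qₖ = aₖqₖ₋₁ + qₖ₋₂ (with p₋₁=1, p₋₂=0, q₋₁=0, q₋₂=1):
  k=0: a=10, p=10, q=1
  k=1: a=6, p=61, q=6
  k=2: a=3, p=193, q=19
  k=3: a=16, p=3149, q=310

3149/310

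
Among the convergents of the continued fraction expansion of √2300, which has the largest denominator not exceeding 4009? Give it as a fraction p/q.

√2300 = [47; 1, 22, 1, 94, …] (period length 4).
Convergents:
  p_0/q_0 = 47/1
  p_1/q_1 = 48/1
  p_2/q_2 = 1103/23
  p_3/q_3 = 1151/24
  p_4/q_4 = 109297/2279
  p_5/q_5 = 110448/2303
  p_6/q_6 = 2539153/52945
q_5 = 2303 ≤ 4009 < 52945 = q_6, so the answer is 110448/2303.

110448/2303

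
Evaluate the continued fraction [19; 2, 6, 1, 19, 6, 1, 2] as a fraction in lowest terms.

116896/6005

Fold from the inside: start with 2/1.
  1 + 1/2 = 3/2
  6 + 2/3 = 20/3
  19 + 3/20 = 383/20
  1 + 20/383 = 403/383
  6 + 383/403 = 2801/403
  2 + 403/2801 = 6005/2801
  19 + 2801/6005 = 116896/6005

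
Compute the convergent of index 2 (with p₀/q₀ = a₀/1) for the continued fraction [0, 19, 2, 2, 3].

2/39

Using pₖ = aₖpₖ₋₁ + pₖ₋₂, qₖ = aₖqₖ₋₁ + qₖ₋₂ (with p₋₁=1, p₋₂=0, q₋₁=0, q₋₂=1):
  k=0: a=0, p=0, q=1
  k=1: a=19, p=1, q=19
  k=2: a=2, p=2, q=39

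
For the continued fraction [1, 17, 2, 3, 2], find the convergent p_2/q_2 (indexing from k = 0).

37/35

Using pₖ = aₖpₖ₋₁ + pₖ₋₂, qₖ = aₖqₖ₋₁ + qₖ₋₂ (with p₋₁=1, p₋₂=0, q₋₁=0, q₋₂=1):
  k=0: a=1, p=1, q=1
  k=1: a=17, p=18, q=17
  k=2: a=2, p=37, q=35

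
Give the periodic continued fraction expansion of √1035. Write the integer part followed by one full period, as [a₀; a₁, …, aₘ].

a₀ = ⌊√1035⌋ = 32.
With m₀=0, d₀=1 and mₖ₊₁ = dₖaₖ − mₖ, dₖ₊₁ = (n − mₖ₊₁²)/dₖ, aₖ₊₁ = ⌊(a₀+mₖ₊₁)/dₖ₊₁⌋:
  k=1: m=32, d=11, a=5
  k=2: m=23, d=46, a=1
  k=3: m=23, d=11, a=5
  k=4: m=32, d=1, a=64
d=1 and a=2a₀=64 at k=4, so the next step gives (m, d) = (32, 11) again — its k=1 value — and the period has length 4.

[32; 5, 1, 5, 64]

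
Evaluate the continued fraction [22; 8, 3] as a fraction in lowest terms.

Fold from the inside: start with 3/1.
  8 + 1/3 = 25/3
  22 + 3/25 = 553/25

553/25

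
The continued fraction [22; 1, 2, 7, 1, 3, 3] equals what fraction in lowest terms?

7167/316

Using pₖ = aₖpₖ₋₁ + pₖ₋₂ and qₖ = aₖqₖ₋₁ + qₖ₋₂:
  k=0: a=22, p=22, q=1
  k=1: a=1, p=23, q=1
  k=2: a=2, p=68, q=3
  k=3: a=7, p=499, q=22
  k=4: a=1, p=567, q=25
  k=5: a=3, p=2200, q=97
  k=6: a=3, p=7167, q=316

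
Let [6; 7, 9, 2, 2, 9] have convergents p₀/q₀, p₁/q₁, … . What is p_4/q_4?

2051/334

Using pₖ = aₖpₖ₋₁ + pₖ₋₂, qₖ = aₖqₖ₋₁ + qₖ₋₂ (with p₋₁=1, p₋₂=0, q₋₁=0, q₋₂=1):
  k=0: a=6, p=6, q=1
  k=1: a=7, p=43, q=7
  k=2: a=9, p=393, q=64
  k=3: a=2, p=829, q=135
  k=4: a=2, p=2051, q=334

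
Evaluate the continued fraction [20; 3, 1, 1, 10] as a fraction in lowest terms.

Using pₖ = aₖpₖ₋₁ + pₖ₋₂ and qₖ = aₖqₖ₋₁ + qₖ₋₂:
  k=0: a=20, p=20, q=1
  k=1: a=3, p=61, q=3
  k=2: a=1, p=81, q=4
  k=3: a=1, p=142, q=7
  k=4: a=10, p=1501, q=74

1501/74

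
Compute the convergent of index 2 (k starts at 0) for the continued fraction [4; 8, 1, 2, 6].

Using pₖ = aₖpₖ₋₁ + pₖ₋₂, qₖ = aₖqₖ₋₁ + qₖ₋₂ (with p₋₁=1, p₋₂=0, q₋₁=0, q₋₂=1):
  k=0: a=4, p=4, q=1
  k=1: a=8, p=33, q=8
  k=2: a=1, p=37, q=9

37/9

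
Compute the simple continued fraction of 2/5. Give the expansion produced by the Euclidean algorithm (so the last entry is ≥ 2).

[0; 2, 2]

2 = 0·5 + 2
5 = 2·2 + 1
2 = 2·1 + 0  (stop)
So 2/5 = [0; 2, 2].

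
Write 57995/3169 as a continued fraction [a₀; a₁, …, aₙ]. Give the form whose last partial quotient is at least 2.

[18; 3, 3, 13, 2, 11]

57995 = 18*3169 + 953
3169 = 3*953 + 310
953 = 3*310 + 23
310 = 13*23 + 11
23 = 2*11 + 1
11 = 11*1 + 0  (stop)
So 57995/3169 = [18; 3, 3, 13, 2, 11].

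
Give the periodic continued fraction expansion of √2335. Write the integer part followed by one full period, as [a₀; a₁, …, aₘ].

a₀ = ⌊√2335⌋ = 48.
With m₀=0, d₀=1 and mₖ₊₁ = dₖaₖ − mₖ, dₖ₊₁ = (n − mₖ₊₁²)/dₖ, aₖ₊₁ = ⌊(a₀+mₖ₊₁)/dₖ₊₁⌋:
  k=1: m=48, d=31, a=3
  k=2: m=45, d=10, a=9
  k=3: m=45, d=31, a=3
  k=4: m=48, d=1, a=96
d=1 and a=2a₀=96 at k=4, so the next step gives (m, d) = (48, 31) again — its k=1 value — and the period has length 4.

[48; 3, 9, 3, 96]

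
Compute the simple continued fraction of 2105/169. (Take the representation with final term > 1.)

2105 = 12·169 + 77
169 = 2·77 + 15
77 = 5·15 + 2
15 = 7·2 + 1
2 = 2·1 + 0  (stop)
So 2105/169 = [12; 2, 5, 7, 2].

[12; 2, 5, 7, 2]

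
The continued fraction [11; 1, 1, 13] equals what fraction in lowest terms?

Fold from the inside: start with 13/1.
  1 + 1/13 = 14/13
  1 + 13/14 = 27/14
  11 + 14/27 = 311/27

311/27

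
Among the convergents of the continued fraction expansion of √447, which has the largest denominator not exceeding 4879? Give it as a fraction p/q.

43807/2072

√447 = [21; 7, 42, …] (period length 2).
Convergents:
  p_0/q_0 = 21/1
  p_1/q_1 = 148/7
  p_2/q_2 = 6237/295
  p_3/q_3 = 43807/2072
  p_4/q_4 = 1846131/87319
q_3 = 2072 ≤ 4879 < 87319 = q_4, so the answer is 43807/2072.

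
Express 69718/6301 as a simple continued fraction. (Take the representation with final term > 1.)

69718 = 11·6301 + 407
6301 = 15·407 + 196
407 = 2·196 + 15
196 = 13·15 + 1
15 = 15·1 + 0  (stop)
So 69718/6301 = [11; 15, 2, 13, 15].

[11; 15, 2, 13, 15]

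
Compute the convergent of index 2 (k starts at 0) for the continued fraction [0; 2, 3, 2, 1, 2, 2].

3/7

Using pₖ = aₖpₖ₋₁ + pₖ₋₂, qₖ = aₖqₖ₋₁ + qₖ₋₂ (with p₋₁=1, p₋₂=0, q₋₁=0, q₋₂=1):
  k=0: a=0, p=0, q=1
  k=1: a=2, p=1, q=2
  k=2: a=3, p=3, q=7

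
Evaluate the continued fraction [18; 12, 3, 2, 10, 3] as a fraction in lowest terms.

Using pₖ = aₖpₖ₋₁ + pₖ₋₂ and qₖ = aₖqₖ₋₁ + qₖ₋₂:
  k=0: a=18, p=18, q=1
  k=1: a=12, p=217, q=12
  k=2: a=3, p=669, q=37
  k=3: a=2, p=1555, q=86
  k=4: a=10, p=16219, q=897
  k=5: a=3, p=50212, q=2777

50212/2777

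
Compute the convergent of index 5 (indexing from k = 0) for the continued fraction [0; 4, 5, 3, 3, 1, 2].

69/289

Using pₖ = aₖpₖ₋₁ + pₖ₋₂, qₖ = aₖqₖ₋₁ + qₖ₋₂ (with p₋₁=1, p₋₂=0, q₋₁=0, q₋₂=1):
  k=0: a=0, p=0, q=1
  k=1: a=4, p=1, q=4
  k=2: a=5, p=5, q=21
  k=3: a=3, p=16, q=67
  k=4: a=3, p=53, q=222
  k=5: a=1, p=69, q=289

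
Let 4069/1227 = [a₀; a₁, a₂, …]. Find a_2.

4069 = 3·1227 + 388   →  a_0 = 3
1227 = 3·388 + 63   →  a_1 = 3
388 = 6·63 + 10   →  a_2 = 6

6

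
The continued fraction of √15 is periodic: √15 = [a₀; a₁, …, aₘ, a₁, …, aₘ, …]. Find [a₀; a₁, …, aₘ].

[3; 1, 6]

a₀ = ⌊√15⌋ = 3.
With m₀=0, d₀=1 and mₖ₊₁ = dₖaₖ − mₖ, dₖ₊₁ = (n − mₖ₊₁²)/dₖ, aₖ₊₁ = ⌊(a₀+mₖ₊₁)/dₖ₊₁⌋:
  k=1: m=3, d=6, a=1
  k=2: m=3, d=1, a=6
d=1 and a=2a₀=6 at k=2, so the next step gives (m, d) = (3, 6) again — its k=1 value — and the period has length 2.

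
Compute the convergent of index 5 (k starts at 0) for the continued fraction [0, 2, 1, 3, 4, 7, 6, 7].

123/340

Using pₖ = aₖpₖ₋₁ + pₖ₋₂, qₖ = aₖqₖ₋₁ + qₖ₋₂ (with p₋₁=1, p₋₂=0, q₋₁=0, q₋₂=1):
  k=0: a=0, p=0, q=1
  k=1: a=2, p=1, q=2
  k=2: a=1, p=1, q=3
  k=3: a=3, p=4, q=11
  k=4: a=4, p=17, q=47
  k=5: a=7, p=123, q=340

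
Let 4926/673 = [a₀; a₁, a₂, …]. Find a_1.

4926 = 7·673 + 215   →  a_0 = 7
673 = 3·215 + 28   →  a_1 = 3

3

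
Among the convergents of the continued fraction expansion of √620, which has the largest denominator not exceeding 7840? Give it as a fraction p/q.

√620 = [24; 1, 8, 1, 48, …] (period length 4).
Convergents:
  p_0/q_0 = 24/1
  p_1/q_1 = 25/1
  p_2/q_2 = 224/9
  p_3/q_3 = 249/10
  p_4/q_4 = 12176/489
  p_5/q_5 = 12425/499
  p_6/q_6 = 111576/4481
  p_7/q_7 = 124001/4980
  p_8/q_8 = 6063624/243521
q_7 = 4980 ≤ 7840 < 243521 = q_8, so the answer is 124001/4980.

124001/4980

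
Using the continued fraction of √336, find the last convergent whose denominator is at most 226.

√336 = [18; 3, 36, …] (period length 2).
Convergents:
  p_0/q_0 = 18/1
  p_1/q_1 = 55/3
  p_2/q_2 = 1998/109
  p_3/q_3 = 6049/330
q_2 = 109 ≤ 226 < 330 = q_3, so the answer is 1998/109.

1998/109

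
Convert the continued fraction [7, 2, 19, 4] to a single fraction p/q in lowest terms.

Fold from the inside: start with 4/1.
  19 + 1/4 = 77/4
  2 + 4/77 = 158/77
  7 + 77/158 = 1183/158

1183/158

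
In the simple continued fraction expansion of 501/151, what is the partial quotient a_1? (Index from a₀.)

3

501 = 3·151 + 48   →  a_0 = 3
151 = 3·48 + 7   →  a_1 = 3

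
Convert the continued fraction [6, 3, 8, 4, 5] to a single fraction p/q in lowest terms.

Using pₖ = aₖpₖ₋₁ + pₖ₋₂ and qₖ = aₖqₖ₋₁ + qₖ₋₂:
  k=0: a=6, p=6, q=1
  k=1: a=3, p=19, q=3
  k=2: a=8, p=158, q=25
  k=3: a=4, p=651, q=103
  k=4: a=5, p=3413, q=540

3413/540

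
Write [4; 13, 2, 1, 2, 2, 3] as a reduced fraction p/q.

3541/869

Fold from the inside: start with 3/1.
  2 + 1/3 = 7/3
  2 + 3/7 = 17/7
  1 + 7/17 = 24/17
  2 + 17/24 = 65/24
  13 + 24/65 = 869/65
  4 + 65/869 = 3541/869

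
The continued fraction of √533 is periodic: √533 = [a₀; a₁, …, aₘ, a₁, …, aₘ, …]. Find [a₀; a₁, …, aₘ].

a₀ = ⌊√533⌋ = 23.
With m₀=0, d₀=1 and mₖ₊₁ = dₖaₖ − mₖ, dₖ₊₁ = (n − mₖ₊₁²)/dₖ, aₖ₊₁ = ⌊(a₀+mₖ₊₁)/dₖ₊₁⌋:
  k=1: m=23, d=4, a=11
  k=2: m=21, d=23, a=1
  k=3: m=2, d=23, a=1
  k=4: m=21, d=4, a=11
  k=5: m=23, d=1, a=46
d=1 and a=2a₀=46 at k=5, so the next step gives (m, d) = (23, 4) again — its k=1 value — and the period has length 5.

[23; 11, 1, 1, 11, 46]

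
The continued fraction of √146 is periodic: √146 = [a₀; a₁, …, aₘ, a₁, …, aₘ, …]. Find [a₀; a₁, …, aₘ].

[12; 12, 24]

a₀ = ⌊√146⌋ = 12.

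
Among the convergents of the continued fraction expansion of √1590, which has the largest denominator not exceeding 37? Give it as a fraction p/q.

319/8

√1590 = [39; 1, 6, 1, 78, …] (period length 4).
Convergents:
  p_0/q_0 = 39/1
  p_1/q_1 = 40/1
  p_2/q_2 = 279/7
  p_3/q_3 = 319/8
  p_4/q_4 = 25161/631
q_3 = 8 ≤ 37 < 631 = q_4, so the answer is 319/8.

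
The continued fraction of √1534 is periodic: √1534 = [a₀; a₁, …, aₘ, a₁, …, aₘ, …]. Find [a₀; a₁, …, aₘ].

[39; 6, 78]

a₀ = ⌊√1534⌋ = 39.
With m₀=0, d₀=1 and mₖ₊₁ = dₖaₖ − mₖ, dₖ₊₁ = (n − mₖ₊₁²)/dₖ, aₖ₊₁ = ⌊(a₀+mₖ₊₁)/dₖ₊₁⌋:
  k=1: m=39, d=13, a=6
  k=2: m=39, d=1, a=78
d=1 and a=2a₀=78 at k=2, so the next step gives (m, d) = (39, 13) again — its k=1 value — and the period has length 2.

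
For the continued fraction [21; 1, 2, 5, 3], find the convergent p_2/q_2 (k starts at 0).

65/3

Using pₖ = aₖpₖ₋₁ + pₖ₋₂, qₖ = aₖqₖ₋₁ + qₖ₋₂ (with p₋₁=1, p₋₂=0, q₋₁=0, q₋₂=1):
  k=0: a=21, p=21, q=1
  k=1: a=1, p=22, q=1
  k=2: a=2, p=65, q=3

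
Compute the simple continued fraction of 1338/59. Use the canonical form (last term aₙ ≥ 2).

[22; 1, 2, 9, 2]

1338 = 22·59 + 40
59 = 1·40 + 19
40 = 2·19 + 2
19 = 9·2 + 1
2 = 2·1 + 0  (stop)
So 1338/59 = [22; 1, 2, 9, 2].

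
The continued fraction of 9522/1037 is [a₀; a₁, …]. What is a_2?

2

9522 = 9·1037 + 189   →  a_0 = 9
1037 = 5·189 + 92   →  a_1 = 5
189 = 2·92 + 5   →  a_2 = 2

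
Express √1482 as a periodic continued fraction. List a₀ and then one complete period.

[38; 2, 76]

a₀ = ⌊√1482⌋ = 38.
With m₀=0, d₀=1 and mₖ₊₁ = dₖaₖ − mₖ, dₖ₊₁ = (n − mₖ₊₁²)/dₖ, aₖ₊₁ = ⌊(a₀+mₖ₊₁)/dₖ₊₁⌋:
  k=1: m=38, d=38, a=2
  k=2: m=38, d=1, a=76
d=1 and a=2a₀=76 at k=2, so the next step gives (m, d) = (38, 38) again — its k=1 value — and the period has length 2.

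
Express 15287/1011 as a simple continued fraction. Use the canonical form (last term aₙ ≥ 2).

15287 = 15×1011 + 122
1011 = 8×122 + 35
122 = 3×35 + 17
35 = 2×17 + 1
17 = 17×1 + 0  (stop)
So 15287/1011 = [15; 8, 3, 2, 17].

[15; 8, 3, 2, 17]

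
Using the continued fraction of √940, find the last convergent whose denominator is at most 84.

√940 = [30; 1, 1, 1, 14, 1, 1, 1, 60, …] (period length 8).
Convergents:
  p_0/q_0 = 30/1
  p_1/q_1 = 31/1
  p_2/q_2 = 61/2
  p_3/q_3 = 92/3
  p_4/q_4 = 1349/44
  p_5/q_5 = 1441/47
  p_6/q_6 = 2790/91
q_5 = 47 ≤ 84 < 91 = q_6, so the answer is 1441/47.

1441/47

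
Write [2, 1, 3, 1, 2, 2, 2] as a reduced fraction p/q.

223/80

Fold from the inside: start with 2/1.
  2 + 1/2 = 5/2
  2 + 2/5 = 12/5
  1 + 5/12 = 17/12
  3 + 12/17 = 63/17
  1 + 17/63 = 80/63
  2 + 63/80 = 223/80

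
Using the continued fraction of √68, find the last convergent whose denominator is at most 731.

√68 = [8; 4, 16, …] (period length 2).
Convergents:
  p_0/q_0 = 8/1
  p_1/q_1 = 33/4
  p_2/q_2 = 536/65
  p_3/q_3 = 2177/264
  p_4/q_4 = 35368/4289
q_3 = 264 ≤ 731 < 4289 = q_4, so the answer is 2177/264.

2177/264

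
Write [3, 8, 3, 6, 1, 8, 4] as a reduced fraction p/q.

Fold from the inside: start with 4/1.
  8 + 1/4 = 33/4
  1 + 4/33 = 37/33
  6 + 33/37 = 255/37
  3 + 37/255 = 802/255
  8 + 255/802 = 6671/802
  3 + 802/6671 = 20815/6671

20815/6671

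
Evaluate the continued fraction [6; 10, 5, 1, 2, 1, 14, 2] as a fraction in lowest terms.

Using pₖ = aₖpₖ₋₁ + pₖ₋₂ and qₖ = aₖqₖ₋₁ + qₖ₋₂:
  k=0: a=6, p=6, q=1
  k=1: a=10, p=61, q=10
  k=2: a=5, p=311, q=51
  k=3: a=1, p=372, q=61
  k=4: a=2, p=1055, q=173
  k=5: a=1, p=1427, q=234
  k=6: a=14, p=21033, q=3449
  k=7: a=2, p=43493, q=7132

43493/7132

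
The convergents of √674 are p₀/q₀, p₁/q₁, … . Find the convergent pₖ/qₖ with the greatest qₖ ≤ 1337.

√674 = [25; 1, 24, 1, 50, …] (period length 4).
Convergents:
  p_0/q_0 = 25/1
  p_1/q_1 = 26/1
  p_2/q_2 = 649/25
  p_3/q_3 = 675/26
  p_4/q_4 = 34399/1325
  p_5/q_5 = 35074/1351
q_4 = 1325 ≤ 1337 < 1351 = q_5, so the answer is 34399/1325.

34399/1325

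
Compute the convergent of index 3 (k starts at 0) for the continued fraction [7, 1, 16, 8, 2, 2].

1088/137

Using pₖ = aₖpₖ₋₁ + pₖ₋₂, qₖ = aₖqₖ₋₁ + qₖ₋₂ (with p₋₁=1, p₋₂=0, q₋₁=0, q₋₂=1):
  k=0: a=7, p=7, q=1
  k=1: a=1, p=8, q=1
  k=2: a=16, p=135, q=17
  k=3: a=8, p=1088, q=137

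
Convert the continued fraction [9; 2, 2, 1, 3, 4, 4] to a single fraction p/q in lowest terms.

Fold from the inside: start with 4/1.
  4 + 1/4 = 17/4
  3 + 4/17 = 55/17
  1 + 17/55 = 72/55
  2 + 55/72 = 199/72
  2 + 72/199 = 470/199
  9 + 199/470 = 4429/470

4429/470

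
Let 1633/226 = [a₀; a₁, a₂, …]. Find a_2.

2

1633 = 7·226 + 51   →  a_0 = 7
226 = 4·51 + 22   →  a_1 = 4
51 = 2·22 + 7   →  a_2 = 2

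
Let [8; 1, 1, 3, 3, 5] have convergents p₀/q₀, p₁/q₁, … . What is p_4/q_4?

Using pₖ = aₖpₖ₋₁ + pₖ₋₂, qₖ = aₖqₖ₋₁ + qₖ₋₂ (with p₋₁=1, p₋₂=0, q₋₁=0, q₋₂=1):
  k=0: a=8, p=8, q=1
  k=1: a=1, p=9, q=1
  k=2: a=1, p=17, q=2
  k=3: a=3, p=60, q=7
  k=4: a=3, p=197, q=23

197/23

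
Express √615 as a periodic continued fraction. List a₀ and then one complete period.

[24; 1, 3, 1, 48]

a₀ = ⌊√615⌋ = 24.
With m₀=0, d₀=1 and mₖ₊₁ = dₖaₖ − mₖ, dₖ₊₁ = (n − mₖ₊₁²)/dₖ, aₖ₊₁ = ⌊(a₀+mₖ₊₁)/dₖ₊₁⌋:
  k=1: m=24, d=39, a=1
  k=2: m=15, d=10, a=3
  k=3: m=15, d=39, a=1
  k=4: m=24, d=1, a=48
d=1 and a=2a₀=48 at k=4, so the next step gives (m, d) = (24, 39) again — its k=1 value — and the period has length 4.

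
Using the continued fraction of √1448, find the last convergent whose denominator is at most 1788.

√1448 = [38; 19, 76, …] (period length 2).
Convergents:
  p_0/q_0 = 38/1
  p_1/q_1 = 723/19
  p_2/q_2 = 54986/1445
  p_3/q_3 = 1045457/27474
q_2 = 1445 ≤ 1788 < 27474 = q_3, so the answer is 54986/1445.

54986/1445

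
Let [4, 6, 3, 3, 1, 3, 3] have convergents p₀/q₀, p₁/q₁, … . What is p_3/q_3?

262/63

Using pₖ = aₖpₖ₋₁ + pₖ₋₂, qₖ = aₖqₖ₋₁ + qₖ₋₂ (with p₋₁=1, p₋₂=0, q₋₁=0, q₋₂=1):
  k=0: a=4, p=4, q=1
  k=1: a=6, p=25, q=6
  k=2: a=3, p=79, q=19
  k=3: a=3, p=262, q=63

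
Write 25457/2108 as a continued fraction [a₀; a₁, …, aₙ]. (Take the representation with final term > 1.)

[12; 13, 10, 1, 2, 1, 3]

25457 = 12×2108 + 161
2108 = 13×161 + 15
161 = 10×15 + 11
15 = 1×11 + 4
11 = 2×4 + 3
4 = 1×3 + 1
3 = 3×1 + 0  (stop)
So 25457/2108 = [12; 13, 10, 1, 2, 1, 3].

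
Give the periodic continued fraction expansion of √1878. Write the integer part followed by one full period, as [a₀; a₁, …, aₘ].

a₀ = ⌊√1878⌋ = 43.
With m₀=0, d₀=1 and mₖ₊₁ = dₖaₖ − mₖ, dₖ₊₁ = (n − mₖ₊₁²)/dₖ, aₖ₊₁ = ⌊(a₀+mₖ₊₁)/dₖ₊₁⌋:
  k=1: m=43, d=29, a=2
  k=2: m=15, d=57, a=1
  k=3: m=42, d=2, a=42
  k=4: m=42, d=57, a=1
  k=5: m=15, d=29, a=2
  k=6: m=43, d=1, a=86
d=1 and a=2a₀=86 at k=6, so the next step gives (m, d) = (43, 29) again — its k=1 value — and the period has length 6.

[43; 2, 1, 42, 1, 2, 86]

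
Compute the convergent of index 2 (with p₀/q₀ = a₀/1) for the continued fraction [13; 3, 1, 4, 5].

Using pₖ = aₖpₖ₋₁ + pₖ₋₂, qₖ = aₖqₖ₋₁ + qₖ₋₂ (with p₋₁=1, p₋₂=0, q₋₁=0, q₋₂=1):
  k=0: a=13, p=13, q=1
  k=1: a=3, p=40, q=3
  k=2: a=1, p=53, q=4

53/4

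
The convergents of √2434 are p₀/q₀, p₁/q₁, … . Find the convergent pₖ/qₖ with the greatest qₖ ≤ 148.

7203/146

√2434 = [49; 2, 1, 48, 1, 2, 98, …] (period length 6).
Convergents:
  p_0/q_0 = 49/1
  p_1/q_1 = 99/2
  p_2/q_2 = 148/3
  p_3/q_3 = 7203/146
  p_4/q_4 = 7351/149
q_3 = 146 ≤ 148 < 149 = q_4, so the answer is 7203/146.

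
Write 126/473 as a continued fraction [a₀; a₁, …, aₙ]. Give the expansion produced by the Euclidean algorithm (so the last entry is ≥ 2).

[0; 3, 1, 3, 15, 2]

126 = 0*473 + 126
473 = 3*126 + 95
126 = 1*95 + 31
95 = 3*31 + 2
31 = 15*2 + 1
2 = 2*1 + 0  (stop)
So 126/473 = [0; 3, 1, 3, 15, 2].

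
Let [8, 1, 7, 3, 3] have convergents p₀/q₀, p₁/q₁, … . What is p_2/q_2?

Using pₖ = aₖpₖ₋₁ + pₖ₋₂, qₖ = aₖqₖ₋₁ + qₖ₋₂ (with p₋₁=1, p₋₂=0, q₋₁=0, q₋₂=1):
  k=0: a=8, p=8, q=1
  k=1: a=1, p=9, q=1
  k=2: a=7, p=71, q=8

71/8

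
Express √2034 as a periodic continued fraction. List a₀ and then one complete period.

[45; 10, 90]

a₀ = ⌊√2034⌋ = 45.
With m₀=0, d₀=1 and mₖ₊₁ = dₖaₖ − mₖ, dₖ₊₁ = (n − mₖ₊₁²)/dₖ, aₖ₊₁ = ⌊(a₀+mₖ₊₁)/dₖ₊₁⌋:
  k=1: m=45, d=9, a=10
  k=2: m=45, d=1, a=90
d=1 and a=2a₀=90 at k=2, so the next step gives (m, d) = (45, 9) again — its k=1 value — and the period has length 2.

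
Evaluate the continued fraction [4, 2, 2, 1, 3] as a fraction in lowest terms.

115/26

Fold from the inside: start with 3/1.
  1 + 1/3 = 4/3
  2 + 3/4 = 11/4
  2 + 4/11 = 26/11
  4 + 11/26 = 115/26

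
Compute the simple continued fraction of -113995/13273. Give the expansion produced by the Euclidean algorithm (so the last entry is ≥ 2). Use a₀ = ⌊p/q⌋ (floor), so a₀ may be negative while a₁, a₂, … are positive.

-113995 = -9·13273 + 5462
13273 = 2·5462 + 2349
5462 = 2·2349 + 764
2349 = 3·764 + 57
764 = 13·57 + 23
57 = 2·23 + 11
23 = 2·11 + 1
11 = 11·1 + 0  (stop)
So -113995/13273 = [-9; 2, 2, 3, 13, 2, 2, 11].

[-9; 2, 2, 3, 13, 2, 2, 11]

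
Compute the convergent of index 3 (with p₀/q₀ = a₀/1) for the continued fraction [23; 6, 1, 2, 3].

Using pₖ = aₖpₖ₋₁ + pₖ₋₂, qₖ = aₖqₖ₋₁ + qₖ₋₂ (with p₋₁=1, p₋₂=0, q₋₁=0, q₋₂=1):
  k=0: a=23, p=23, q=1
  k=1: a=6, p=139, q=6
  k=2: a=1, p=162, q=7
  k=3: a=2, p=463, q=20

463/20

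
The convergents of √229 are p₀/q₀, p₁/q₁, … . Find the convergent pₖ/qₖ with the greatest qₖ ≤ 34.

√229 = [15; 7, 1, 1, 7, 30, …] (period length 5).
Convergents:
  p_0/q_0 = 15/1
  p_1/q_1 = 106/7
  p_2/q_2 = 121/8
  p_3/q_3 = 227/15
  p_4/q_4 = 1710/113
q_3 = 15 ≤ 34 < 113 = q_4, so the answer is 227/15.

227/15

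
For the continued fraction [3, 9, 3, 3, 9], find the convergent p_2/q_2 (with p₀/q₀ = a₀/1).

87/28

Using pₖ = aₖpₖ₋₁ + pₖ₋₂, qₖ = aₖqₖ₋₁ + qₖ₋₂ (with p₋₁=1, p₋₂=0, q₋₁=0, q₋₂=1):
  k=0: a=3, p=3, q=1
  k=1: a=9, p=28, q=9
  k=2: a=3, p=87, q=28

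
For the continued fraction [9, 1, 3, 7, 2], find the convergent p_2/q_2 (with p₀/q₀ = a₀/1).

39/4

Using pₖ = aₖpₖ₋₁ + pₖ₋₂, qₖ = aₖqₖ₋₁ + qₖ₋₂ (with p₋₁=1, p₋₂=0, q₋₁=0, q₋₂=1):
  k=0: a=9, p=9, q=1
  k=1: a=1, p=10, q=1
  k=2: a=3, p=39, q=4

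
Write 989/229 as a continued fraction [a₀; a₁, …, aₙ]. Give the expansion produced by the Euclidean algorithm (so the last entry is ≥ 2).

[4; 3, 7, 3, 3]

989 = 4*229 + 73
229 = 3*73 + 10
73 = 7*10 + 3
10 = 3*3 + 1
3 = 3*1 + 0  (stop)
So 989/229 = [4; 3, 7, 3, 3].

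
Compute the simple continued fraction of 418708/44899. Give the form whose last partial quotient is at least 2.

418708 = 9*44899 + 14617
44899 = 3*14617 + 1048
14617 = 13*1048 + 993
1048 = 1*993 + 55
993 = 18*55 + 3
55 = 18*3 + 1
3 = 3*1 + 0  (stop)
So 418708/44899 = [9; 3, 13, 1, 18, 18, 3].

[9; 3, 13, 1, 18, 18, 3]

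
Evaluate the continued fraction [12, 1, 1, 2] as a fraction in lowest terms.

Fold from the inside: start with 2/1.
  1 + 1/2 = 3/2
  1 + 2/3 = 5/3
  12 + 3/5 = 63/5

63/5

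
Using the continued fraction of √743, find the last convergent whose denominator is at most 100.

√743 = [27; 3, 1, 7, 27, 7, 1, 3, 54, …] (period length 8).
Convergents:
  p_0/q_0 = 27/1
  p_1/q_1 = 82/3
  p_2/q_2 = 109/4
  p_3/q_3 = 845/31
  p_4/q_4 = 22924/841
q_3 = 31 ≤ 100 < 841 = q_4, so the answer is 845/31.

845/31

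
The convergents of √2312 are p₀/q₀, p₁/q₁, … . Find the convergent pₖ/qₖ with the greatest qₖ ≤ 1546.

55440/1153

√2312 = [48; 12, 96, …] (period length 2).
Convergents:
  p_0/q_0 = 48/1
  p_1/q_1 = 577/12
  p_2/q_2 = 55440/1153
  p_3/q_3 = 665857/13848
q_2 = 1153 ≤ 1546 < 13848 = q_3, so the answer is 55440/1153.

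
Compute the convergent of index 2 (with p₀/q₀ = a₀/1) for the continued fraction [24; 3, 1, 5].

Using pₖ = aₖpₖ₋₁ + pₖ₋₂, qₖ = aₖqₖ₋₁ + qₖ₋₂ (with p₋₁=1, p₋₂=0, q₋₁=0, q₋₂=1):
  k=0: a=24, p=24, q=1
  k=1: a=3, p=73, q=3
  k=2: a=1, p=97, q=4

97/4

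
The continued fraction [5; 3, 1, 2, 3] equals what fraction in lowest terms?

Fold from the inside: start with 3/1.
  2 + 1/3 = 7/3
  1 + 3/7 = 10/7
  3 + 7/10 = 37/10
  5 + 10/37 = 195/37

195/37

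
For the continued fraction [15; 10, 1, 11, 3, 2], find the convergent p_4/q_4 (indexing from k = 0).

6097/404

Using pₖ = aₖpₖ₋₁ + pₖ₋₂, qₖ = aₖqₖ₋₁ + qₖ₋₂ (with p₋₁=1, p₋₂=0, q₋₁=0, q₋₂=1):
  k=0: a=15, p=15, q=1
  k=1: a=10, p=151, q=10
  k=2: a=1, p=166, q=11
  k=3: a=11, p=1977, q=131
  k=4: a=3, p=6097, q=404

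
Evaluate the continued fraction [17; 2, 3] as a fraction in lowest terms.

122/7

Using pₖ = aₖpₖ₋₁ + pₖ₋₂ and qₖ = aₖqₖ₋₁ + qₖ₋₂:
  k=0: a=17, p=17, q=1
  k=1: a=2, p=35, q=2
  k=2: a=3, p=122, q=7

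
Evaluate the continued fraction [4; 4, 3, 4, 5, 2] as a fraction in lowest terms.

2717/642

Fold from the inside: start with 2/1.
  5 + 1/2 = 11/2
  4 + 2/11 = 46/11
  3 + 11/46 = 149/46
  4 + 46/149 = 642/149
  4 + 149/642 = 2717/642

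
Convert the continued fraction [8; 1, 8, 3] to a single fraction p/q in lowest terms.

Fold from the inside: start with 3/1.
  8 + 1/3 = 25/3
  1 + 3/25 = 28/25
  8 + 25/28 = 249/28

249/28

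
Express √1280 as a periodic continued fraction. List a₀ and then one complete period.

[35; 1, 3, 2, 17, 2, 3, 1, 70]

a₀ = ⌊√1280⌋ = 35.
With m₀=0, d₀=1 and mₖ₊₁ = dₖaₖ − mₖ, dₖ₊₁ = (n − mₖ₊₁²)/dₖ, aₖ₊₁ = ⌊(a₀+mₖ₊₁)/dₖ₊₁⌋:
  k=1: m=35, d=55, a=1
  k=2: m=20, d=16, a=3
  k=3: m=28, d=31, a=2
  k=4: m=34, d=4, a=17
  k=5: m=34, d=31, a=2
  k=6: m=28, d=16, a=3
  k=7: m=20, d=55, a=1
  k=8: m=35, d=1, a=70
d=1 and a=2a₀=70 at k=8, so the next step gives (m, d) = (35, 55) again — its k=1 value — and the period has length 8.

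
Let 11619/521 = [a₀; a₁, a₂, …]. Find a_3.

7

11619 = 22·521 + 157   →  a_0 = 22
521 = 3·157 + 50   →  a_1 = 3
157 = 3·50 + 7   →  a_2 = 3
50 = 7·7 + 1   →  a_3 = 7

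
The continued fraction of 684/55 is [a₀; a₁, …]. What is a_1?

2

684 = 12·55 + 24   →  a_0 = 12
55 = 2·24 + 7   →  a_1 = 2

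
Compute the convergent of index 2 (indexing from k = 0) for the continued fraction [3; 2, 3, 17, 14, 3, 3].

24/7

Using pₖ = aₖpₖ₋₁ + pₖ₋₂, qₖ = aₖqₖ₋₁ + qₖ₋₂ (with p₋₁=1, p₋₂=0, q₋₁=0, q₋₂=1):
  k=0: a=3, p=3, q=1
  k=1: a=2, p=7, q=2
  k=2: a=3, p=24, q=7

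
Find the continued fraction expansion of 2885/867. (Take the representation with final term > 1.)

[3; 3, 18, 1, 14]

2885 = 3×867 + 284
867 = 3×284 + 15
284 = 18×15 + 14
15 = 1×14 + 1
14 = 14×1 + 0  (stop)
So 2885/867 = [3; 3, 18, 1, 14].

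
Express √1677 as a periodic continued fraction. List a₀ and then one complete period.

[40; 1, 19, 2, 19, 1, 80]

a₀ = ⌊√1677⌋ = 40.
With m₀=0, d₀=1 and mₖ₊₁ = dₖaₖ − mₖ, dₖ₊₁ = (n − mₖ₊₁²)/dₖ, aₖ₊₁ = ⌊(a₀+mₖ₊₁)/dₖ₊₁⌋:
  k=1: m=40, d=77, a=1
  k=2: m=37, d=4, a=19
  k=3: m=39, d=39, a=2
  k=4: m=39, d=4, a=19
  k=5: m=37, d=77, a=1
  k=6: m=40, d=1, a=80
d=1 and a=2a₀=80 at k=6, so the next step gives (m, d) = (40, 77) again — its k=1 value — and the period has length 6.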